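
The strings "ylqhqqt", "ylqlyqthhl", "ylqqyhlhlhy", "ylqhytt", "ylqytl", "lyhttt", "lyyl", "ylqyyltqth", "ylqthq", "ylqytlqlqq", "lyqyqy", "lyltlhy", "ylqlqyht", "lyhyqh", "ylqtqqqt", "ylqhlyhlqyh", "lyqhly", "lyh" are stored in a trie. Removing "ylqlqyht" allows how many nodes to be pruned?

A node on "ylqlqyht"'s path can go only if nothing else ends at it or branches off below it.
The suffix "qyht" (4 nodes) is used only by "ylqlqyht"; the node for "ylql" still has the child "y", so pruning stops there.
Nodes removed: 4

4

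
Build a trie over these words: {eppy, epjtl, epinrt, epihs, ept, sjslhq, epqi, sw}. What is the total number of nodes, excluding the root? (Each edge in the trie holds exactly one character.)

Count nodes per top-level branch (shared prefixes stored once):
  'e'-branch (epihs, epinrt, epjtl, eppy, epqi, ept): 16 nodes
  's'-branch (sjslhq, sw): 7 nodes
Sum: 23

23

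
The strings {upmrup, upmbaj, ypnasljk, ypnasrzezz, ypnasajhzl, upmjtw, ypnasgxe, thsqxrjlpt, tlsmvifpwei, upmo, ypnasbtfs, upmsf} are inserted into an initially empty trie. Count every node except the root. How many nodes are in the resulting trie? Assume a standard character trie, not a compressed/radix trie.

60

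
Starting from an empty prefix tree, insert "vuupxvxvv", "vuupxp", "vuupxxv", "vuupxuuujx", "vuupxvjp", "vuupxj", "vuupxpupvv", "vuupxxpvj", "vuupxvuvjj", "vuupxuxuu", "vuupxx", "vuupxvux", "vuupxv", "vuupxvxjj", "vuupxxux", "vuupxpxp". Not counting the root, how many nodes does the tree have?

41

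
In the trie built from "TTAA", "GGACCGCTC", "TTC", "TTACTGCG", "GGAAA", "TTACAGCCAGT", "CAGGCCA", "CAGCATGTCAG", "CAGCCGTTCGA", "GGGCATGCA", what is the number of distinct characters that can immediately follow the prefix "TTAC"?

Walk "TTAC" from the root, arriving at one node.
Characters that immediately follow "TTAC" among the stored strings: {A, T}.
That node has 2 child edges.

2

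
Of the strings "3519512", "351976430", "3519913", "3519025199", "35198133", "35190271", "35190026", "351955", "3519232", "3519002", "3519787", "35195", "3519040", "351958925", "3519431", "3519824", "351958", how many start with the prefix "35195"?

5

Walk to "35195"; the words in its subtree are exactly those with that prefix.
Matches: "35195", "3519512", "351955", "351958", "351958925"
Count: 5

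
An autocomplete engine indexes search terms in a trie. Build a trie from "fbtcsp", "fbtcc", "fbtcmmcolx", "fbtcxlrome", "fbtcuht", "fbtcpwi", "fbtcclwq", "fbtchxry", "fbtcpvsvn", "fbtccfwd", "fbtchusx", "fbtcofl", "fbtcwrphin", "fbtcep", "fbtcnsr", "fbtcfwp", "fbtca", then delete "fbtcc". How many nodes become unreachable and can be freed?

0

After clearing the end-marker at "fbtcc", prune upward until reaching a node still needed by another word.
Every node on "fbtcc" is still needed (e.g. by "fbtcclwq"), so nothing is freed.
Nodes removed: 0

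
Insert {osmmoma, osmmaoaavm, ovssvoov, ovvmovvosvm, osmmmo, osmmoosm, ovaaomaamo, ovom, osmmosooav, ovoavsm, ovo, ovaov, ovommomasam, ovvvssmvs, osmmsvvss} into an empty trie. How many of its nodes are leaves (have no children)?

Leaves are exactly the stored words that no other stored word extends.
Those words: "osmmaoaavm", "osmmmo", "osmmoma", "osmmoosm", "osmmosooav", "osmmsvvss", "ovaaomaamo", "ovaov", "ovoavsm", "ovommomasam", "ovssvoov", "ovvmovvosvm", "ovvvssmvs"
Leaf count: 13

13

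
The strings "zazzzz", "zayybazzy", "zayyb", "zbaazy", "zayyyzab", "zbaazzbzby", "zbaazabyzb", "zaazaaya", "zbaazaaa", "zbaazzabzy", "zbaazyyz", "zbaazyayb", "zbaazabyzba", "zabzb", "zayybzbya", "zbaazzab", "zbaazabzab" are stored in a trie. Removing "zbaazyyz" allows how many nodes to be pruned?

2

After clearing the end-marker at "zbaazyyz", prune upward until reaching a node still needed by another word.
The suffix "yz" (2 nodes) is used only by "zbaazyyz"; the node for "zbaazy" still has the child "a", so pruning stops there.
Nodes removed: 2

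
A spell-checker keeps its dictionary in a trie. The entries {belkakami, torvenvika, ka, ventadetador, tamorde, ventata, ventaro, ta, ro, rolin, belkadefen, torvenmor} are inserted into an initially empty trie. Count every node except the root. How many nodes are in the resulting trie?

56

Trace insertions, counting only characters that open a new branch:
  "belkakami" → 9 new (b, e, l, k, a, k, a, m, i)
  "torvenvika" → 10 new (t, o, r, v, e, n, v, i, k, a)
  "ka" → 2 new (k, a)
  "ventadetador" → 12 new (v, e, n, t, a, d, e, t, a, d, o, r)
  "tamorde" → prefix "t" already present; 6 new (a, m, o, r, d, e)
  "ventata" → prefix "venta" already present; 2 new (t, a)
  "ventaro" → prefix "venta" already present; 2 new (r, o)
  "ta" → prefix "ta" already present; 0 new (none)
  "ro" → 2 new (r, o)
  "rolin" → prefix "ro" already present; 3 new (l, i, n)
  "belkadefen" → prefix "belka" already present; 5 new (d, e, f, e, n)
  "torvenmor" → prefix "torven" already present; 3 new (m, o, r)
Total nodes = 9 + 10 + 2 + 12 + 6 + 2 + 2 + 0 + 2 + 3 + 5 + 3 = 56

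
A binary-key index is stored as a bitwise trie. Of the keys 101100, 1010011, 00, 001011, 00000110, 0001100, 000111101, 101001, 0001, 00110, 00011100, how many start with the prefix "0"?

Traverse to the node for "0", then collect every word in that subtree.
Words under "0": 00, 00000110, 0001, 0001100, 00011100, 000111101, 001011, 00110
Count: 8

8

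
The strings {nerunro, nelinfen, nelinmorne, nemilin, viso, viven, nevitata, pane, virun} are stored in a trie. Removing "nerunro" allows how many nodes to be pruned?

5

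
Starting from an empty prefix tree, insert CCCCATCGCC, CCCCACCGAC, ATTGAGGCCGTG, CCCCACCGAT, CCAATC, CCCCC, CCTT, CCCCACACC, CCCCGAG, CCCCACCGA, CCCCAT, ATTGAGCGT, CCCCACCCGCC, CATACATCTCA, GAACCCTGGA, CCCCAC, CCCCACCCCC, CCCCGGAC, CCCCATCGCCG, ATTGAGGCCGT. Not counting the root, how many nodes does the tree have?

Trace insertions, counting only characters that open a new branch:
  "CCCCATCGCC" → 10 new (C, C, C, C, A, T, C, G, C, C)
  "CCCCACCGAC" → prefix "CCCCA" already present; 5 new (C, C, G, A, C)
  "ATTGAGGCCGTG" → 12 new (A, T, T, G, A, G, G, C, C, G, T, G)
  "CCCCACCGAT" → prefix "CCCCACCGA" already present; 1 new (T)
  "CCAATC" → prefix "CC" already present; 4 new (A, A, T, C)
  "CCCCC" → prefix "CCCC" already present; 1 new (C)
  "CCTT" → prefix "CC" already present; 2 new (T, T)
  "CCCCACACC" → prefix "CCCCAC" already present; 3 new (A, C, C)
  "CCCCGAG" → prefix "CCCC" already present; 3 new (G, A, G)
  "CCCCACCGA" → prefix "CCCCACCGA" already present; 0 new (none)
  "CCCCAT" → prefix "CCCCAT" already present; 0 new (none)
  "ATTGAGCGT" → prefix "ATTGAG" already present; 3 new (C, G, T)
  "CCCCACCCGCC" → prefix "CCCCACC" already present; 4 new (C, G, C, C)
  "CATACATCTCA" → prefix "C" already present; 10 new (A, T, A, C, A, T, C, T, C, A)
  "GAACCCTGGA" → 10 new (G, A, A, C, C, C, T, G, G, A)
  "CCCCAC" → prefix "CCCCAC" already present; 0 new (none)
  "CCCCACCCCC" → prefix "CCCCACCC" already present; 2 new (C, C)
  "CCCCGGAC" → prefix "CCCCG" already present; 3 new (G, A, C)
  "CCCCATCGCCG" → prefix "CCCCATCGCC" already present; 1 new (G)
  "ATTGAGGCCGT" → prefix "ATTGAGGCCGT" already present; 0 new (none)
Total nodes = 10 + 5 + 12 + 1 + 4 + 1 + 2 + 3 + 3 + 0 + 0 + 3 + 4 + 10 + 10 + 0 + 2 + 3 + 1 + 0 = 74

74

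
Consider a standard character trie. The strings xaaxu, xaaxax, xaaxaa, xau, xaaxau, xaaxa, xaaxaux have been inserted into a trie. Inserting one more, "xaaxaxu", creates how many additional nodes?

"xaaxax" is already a path in the trie; the remaining "u" must be added.
Each of the 1 remaining characters creates one node.

1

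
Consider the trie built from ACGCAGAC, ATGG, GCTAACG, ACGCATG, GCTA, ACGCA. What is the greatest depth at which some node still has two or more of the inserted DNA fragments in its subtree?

Look for the deepest trie node that still has at least two words in its subtree.
e.g. "ACGCA" and "ACGCAGAC" share the prefix "ACGCA" of length 5; no pair shares a longer one.
Longest shared-prefix length: 5

5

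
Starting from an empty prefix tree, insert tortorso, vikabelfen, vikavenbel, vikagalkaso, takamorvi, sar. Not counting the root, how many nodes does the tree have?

For each word, the new-node count is its length minus the longest prefix already in the trie:
  "tortorso" → 8 new (t, o, r, t, o, r, s, o)
  "vikabelfen" → 10 new (v, i, k, a, b, e, l, f, e, n)
  "vikavenbel" → prefix "vika" already present; 6 new (v, e, n, b, e, l)
  "vikagalkaso" → prefix "vika" already present; 7 new (g, a, l, k, a, s, o)
  "takamorvi" → prefix "t" already present; 8 new (a, k, a, m, o, r, v, i)
  "sar" → 3 new (s, a, r)
Total nodes = 8 + 10 + 6 + 7 + 8 + 3 = 42

42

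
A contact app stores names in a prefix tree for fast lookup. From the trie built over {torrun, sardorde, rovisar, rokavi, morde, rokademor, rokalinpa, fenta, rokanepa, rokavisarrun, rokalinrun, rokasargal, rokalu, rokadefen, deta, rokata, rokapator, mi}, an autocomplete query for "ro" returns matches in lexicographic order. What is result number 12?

rovisar

DFS of the "ro" subtree visits, in order: "rokadefen", "rokademor", "rokalinpa", "rokalinrun", "rokalu", "rokanepa", "rokapator", "rokasargal", "rokata", "rokavi", "rokavisarrun", "rovisar"
The 12th is rovisar.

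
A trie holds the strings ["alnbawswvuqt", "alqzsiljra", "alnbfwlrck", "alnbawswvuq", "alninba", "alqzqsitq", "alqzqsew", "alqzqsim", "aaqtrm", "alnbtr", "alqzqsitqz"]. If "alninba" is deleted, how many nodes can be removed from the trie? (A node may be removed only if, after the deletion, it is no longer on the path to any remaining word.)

4

After clearing the end-marker at "alninba", prune upward until reaching a node still needed by another word.
The suffix "inba" (4 nodes) is used only by "alninba"; the node for "aln" still has the child "b", so pruning stops there.
Nodes removed: 4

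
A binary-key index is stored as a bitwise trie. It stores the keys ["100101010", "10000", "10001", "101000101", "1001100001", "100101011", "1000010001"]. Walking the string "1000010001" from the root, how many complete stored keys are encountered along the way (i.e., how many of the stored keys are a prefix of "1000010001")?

2

Traverse "1000010001" character by character; count nodes along the way that are marked as word ends.
Prefixes of the query that are stored words: "10000", "1000010001"
Count: 2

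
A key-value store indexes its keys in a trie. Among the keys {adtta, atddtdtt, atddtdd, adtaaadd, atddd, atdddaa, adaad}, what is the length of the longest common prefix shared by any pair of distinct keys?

6

The deepest shared node is where two words last agree before diverging.
e.g. "atddtdd" and "atddtdtt" share the prefix "atddtd" of length 6; no pair shares a longer one.
Longest shared-prefix length: 6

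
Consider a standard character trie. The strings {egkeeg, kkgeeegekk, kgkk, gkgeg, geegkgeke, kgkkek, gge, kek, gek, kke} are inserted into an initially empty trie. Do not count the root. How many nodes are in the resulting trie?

Trace insertions, counting only characters that open a new branch:
  "egkeeg" → 6 new (e, g, k, e, e, g)
  "kkgeeegekk" → 10 new (k, k, g, e, e, e, g, e, k, k)
  "kgkk" → prefix "k" already present; 3 new (g, k, k)
  "gkgeg" → 5 new (g, k, g, e, g)
  "geegkgeke" → prefix "g" already present; 8 new (e, e, g, k, g, e, k, e)
  "kgkkek" → prefix "kgkk" already present; 2 new (e, k)
  "gge" → prefix "g" already present; 2 new (g, e)
  "kek" → prefix "k" already present; 2 new (e, k)
  "gek" → prefix "ge" already present; 1 new (k)
  "kke" → prefix "kk" already present; 1 new (e)
Total nodes = 6 + 10 + 3 + 5 + 8 + 2 + 2 + 2 + 1 + 1 = 40

40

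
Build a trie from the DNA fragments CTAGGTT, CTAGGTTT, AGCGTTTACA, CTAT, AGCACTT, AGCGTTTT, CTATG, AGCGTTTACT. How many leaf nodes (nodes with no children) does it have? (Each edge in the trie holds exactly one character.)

Leaves are exactly the stored words that no other stored word extends.
Those words: "AGCACTT", "AGCGTTTACA", "AGCGTTTACT", "AGCGTTTT", "CTAGGTTT", "CTATG"
Leaf count: 6

6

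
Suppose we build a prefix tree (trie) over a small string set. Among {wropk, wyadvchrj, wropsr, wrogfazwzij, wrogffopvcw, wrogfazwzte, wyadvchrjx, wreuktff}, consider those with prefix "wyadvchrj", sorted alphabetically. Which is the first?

Words with prefix "wyadvchrj", in lexicographic order: "wyadvchrj", "wyadvchrjx"
Position 1: wyadvchrj

wyadvchrj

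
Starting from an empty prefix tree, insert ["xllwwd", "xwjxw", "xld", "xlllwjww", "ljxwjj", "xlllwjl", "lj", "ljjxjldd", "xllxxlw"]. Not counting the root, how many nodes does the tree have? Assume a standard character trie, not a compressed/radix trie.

Count nodes per top-level branch (shared prefixes stored once):
  'l'-branch (lj, ljjxjldd, ljxwjj): 12 nodes
  'x'-branch (xld, xlllwjl, xlllwjww, xllwwd, xllxxlw, xwjxw): 21 nodes
Sum: 33

33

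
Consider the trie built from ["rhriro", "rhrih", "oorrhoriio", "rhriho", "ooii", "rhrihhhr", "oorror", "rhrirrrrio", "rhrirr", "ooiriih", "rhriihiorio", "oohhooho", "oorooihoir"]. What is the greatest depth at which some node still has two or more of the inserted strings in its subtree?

6

The deepest shared node is where two words last agree before diverging.
e.g. "rhrirr" and "rhrirrrrio" share the prefix "rhrirr" of length 6; no pair shares a longer one.
Longest shared-prefix length: 6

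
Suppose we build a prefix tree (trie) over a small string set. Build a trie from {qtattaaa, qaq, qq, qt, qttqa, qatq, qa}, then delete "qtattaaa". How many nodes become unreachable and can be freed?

6

Walk "qtattaaa" from the leaf back toward the root, removing each node that no remaining word uses.
The suffix "attaaa" (6 nodes) is used only by "qtattaaa"; the node for "qt" still has the child "t", so pruning stops there.
Nodes removed: 6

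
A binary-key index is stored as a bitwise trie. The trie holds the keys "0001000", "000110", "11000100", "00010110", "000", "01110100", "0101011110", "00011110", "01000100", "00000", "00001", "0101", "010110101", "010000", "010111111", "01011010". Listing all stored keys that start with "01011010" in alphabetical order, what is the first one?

01011010

Filter for "01011010…" and sort: "01011010", "010110101"
Position 1: 01011010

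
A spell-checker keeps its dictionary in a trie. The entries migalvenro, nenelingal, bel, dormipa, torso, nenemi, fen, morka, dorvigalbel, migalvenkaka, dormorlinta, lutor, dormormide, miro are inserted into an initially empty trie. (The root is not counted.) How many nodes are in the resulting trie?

74

Count nodes per top-level branch (shared prefixes stored once):
  'b'-branch (bel): 3 nodes
  'd'-branch (dormipa, dormorlinta, dormormide, dorvigalbel): 26 nodes
  'f'-branch (fen): 3 nodes
  'l'-branch (lutor): 5 nodes
  'm'-branch (migalvenkaka, migalvenro, miro, morka): 20 nodes
  'n'-branch (nenelingal, nenemi): 12 nodes
  't'-branch (torso): 5 nodes
Sum: 74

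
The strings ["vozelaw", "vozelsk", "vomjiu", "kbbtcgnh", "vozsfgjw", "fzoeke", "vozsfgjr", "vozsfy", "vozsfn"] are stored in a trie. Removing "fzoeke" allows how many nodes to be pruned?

6

A node on "fzoeke"'s path can go only if nothing else ends at it or branches off below it.
No other word shares any prefix with "fzoeke", so all 6 of its nodes go.
Nodes removed: 6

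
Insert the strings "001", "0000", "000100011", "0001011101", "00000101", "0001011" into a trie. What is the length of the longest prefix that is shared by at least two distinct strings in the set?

Look for the deepest trie node that still has at least two words in its subtree.
e.g. "0001011" and "0001011101" share the prefix "0001011" of length 7; no pair shares a longer one.
Longest shared-prefix length: 7

7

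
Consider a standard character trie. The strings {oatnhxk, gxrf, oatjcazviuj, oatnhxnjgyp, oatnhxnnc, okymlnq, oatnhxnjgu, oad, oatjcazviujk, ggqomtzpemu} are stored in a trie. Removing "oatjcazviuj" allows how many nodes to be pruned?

Walk "oatjcazviuj" from the leaf back toward the root, removing each node that no remaining word uses.
Every node on "oatjcazviuj" is still needed (e.g. by "oatjcazviujk"), so nothing is freed.
Nodes removed: 0

0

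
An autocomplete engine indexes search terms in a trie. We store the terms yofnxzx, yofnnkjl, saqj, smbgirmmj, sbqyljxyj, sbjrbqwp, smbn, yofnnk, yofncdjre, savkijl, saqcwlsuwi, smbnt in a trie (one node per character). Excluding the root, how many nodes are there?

56

For each word, the new-node count is its length minus the longest prefix already in the trie:
  "yofnxzx" → 7 new (y, o, f, n, x, z, x)
  "yofnnkjl" → prefix "yofn" already present; 4 new (n, k, j, l)
  "saqj" → 4 new (s, a, q, j)
  "smbgirmmj" → prefix "s" already present; 8 new (m, b, g, i, r, m, m, j)
  "sbqyljxyj" → prefix "s" already present; 8 new (b, q, y, l, j, x, y, j)
  "sbjrbqwp" → prefix "sb" already present; 6 new (j, r, b, q, w, p)
  "smbn" → prefix "smb" already present; 1 new (n)
  "yofnnk" → prefix "yofnnk" already present; 0 new (none)
  "yofncdjre" → prefix "yofn" already present; 5 new (c, d, j, r, e)
  "savkijl" → prefix "sa" already present; 5 new (v, k, i, j, l)
  "saqcwlsuwi" → prefix "saq" already present; 7 new (c, w, l, s, u, w, i)
  "smbnt" → prefix "smbn" already present; 1 new (t)
Total nodes = 7 + 4 + 4 + 8 + 8 + 6 + 1 + 0 + 5 + 5 + 7 + 1 = 56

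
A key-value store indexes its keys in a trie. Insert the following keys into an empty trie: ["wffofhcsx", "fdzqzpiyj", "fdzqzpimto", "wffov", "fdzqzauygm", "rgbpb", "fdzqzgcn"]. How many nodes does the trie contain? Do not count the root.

Trie structure (* marks end of a word):
(root)
├─ f
│  └─ d
│     └─ z
│        └─ q
│           └─ z
│              ├─ a
│              │  └─ u
│              │     └─ y
│              │        └─ g
│              │           └─ m *
│              ├─ g
│              │  └─ c
│              │     └─ n *
│              └─ p
│                 └─ i
│                    ├─ m
│                    │  └─ t
│                    │     └─ o *
│                    └─ y
│                       └─ j *
├─ r
│  └─ g
│     └─ b
│        └─ p
│           └─ b *
└─ w
   └─ f
      └─ f
         └─ o
            ├─ f
            │  └─ h
            │     └─ c
            │        └─ s
            │           └─ x *
            └─ v *
Counting every labelled node above: 35.

35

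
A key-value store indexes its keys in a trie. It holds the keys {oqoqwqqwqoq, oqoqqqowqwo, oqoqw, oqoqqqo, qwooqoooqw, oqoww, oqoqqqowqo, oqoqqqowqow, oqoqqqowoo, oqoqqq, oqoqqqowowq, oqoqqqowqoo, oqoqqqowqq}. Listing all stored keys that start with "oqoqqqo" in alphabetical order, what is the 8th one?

oqoqqqowqwo

Filter for "oqoqqqo…" and sort: "oqoqqqo", "oqoqqqowoo", "oqoqqqowowq", "oqoqqqowqo", "oqoqqqowqoo", "oqoqqqowqow", "oqoqqqowqq", "oqoqqqowqwo"
The 8th is oqoqqqowqwo.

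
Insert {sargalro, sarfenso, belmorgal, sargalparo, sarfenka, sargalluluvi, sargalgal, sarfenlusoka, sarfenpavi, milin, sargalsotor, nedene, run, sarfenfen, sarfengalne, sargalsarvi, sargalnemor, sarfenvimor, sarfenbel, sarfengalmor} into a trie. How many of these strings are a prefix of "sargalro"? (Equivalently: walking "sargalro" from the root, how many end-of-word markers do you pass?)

1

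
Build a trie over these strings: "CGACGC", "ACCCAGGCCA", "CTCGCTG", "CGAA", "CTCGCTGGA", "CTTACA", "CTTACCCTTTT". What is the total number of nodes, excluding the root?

35

Trace insertions, counting only characters that open a new branch:
  "CGACGC" → 6 new (C, G, A, C, G, C)
  "ACCCAGGCCA" → 10 new (A, C, C, C, A, G, G, C, C, A)
  "CTCGCTG" → prefix "C" already present; 6 new (T, C, G, C, T, G)
  "CGAA" → prefix "CGA" already present; 1 new (A)
  "CTCGCTGGA" → prefix "CTCGCTG" already present; 2 new (G, A)
  "CTTACA" → prefix "CT" already present; 4 new (T, A, C, A)
  "CTTACCCTTTT" → prefix "CTTAC" already present; 6 new (C, C, T, T, T, T)
Total nodes = 6 + 10 + 6 + 1 + 2 + 4 + 6 = 35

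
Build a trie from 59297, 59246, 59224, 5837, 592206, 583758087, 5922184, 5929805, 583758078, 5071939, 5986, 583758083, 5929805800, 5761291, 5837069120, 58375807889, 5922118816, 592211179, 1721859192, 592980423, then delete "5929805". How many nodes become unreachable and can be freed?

A node on "5929805"'s path can go only if nothing else ends at it or branches off below it.
Every node on "5929805" is still needed (e.g. by "5929805800"), so nothing is freed.
Nodes removed: 0

0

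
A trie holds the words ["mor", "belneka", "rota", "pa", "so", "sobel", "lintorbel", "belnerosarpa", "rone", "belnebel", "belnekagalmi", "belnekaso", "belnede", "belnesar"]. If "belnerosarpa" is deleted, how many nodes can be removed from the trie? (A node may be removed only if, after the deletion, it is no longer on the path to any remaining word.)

7

Walk "belnerosarpa" from the leaf back toward the root, removing each node that no remaining word uses.
The suffix "rosarpa" (7 nodes) is used only by "belnerosarpa"; the node for "belne" still has the child "k", so pruning stops there.
Nodes removed: 7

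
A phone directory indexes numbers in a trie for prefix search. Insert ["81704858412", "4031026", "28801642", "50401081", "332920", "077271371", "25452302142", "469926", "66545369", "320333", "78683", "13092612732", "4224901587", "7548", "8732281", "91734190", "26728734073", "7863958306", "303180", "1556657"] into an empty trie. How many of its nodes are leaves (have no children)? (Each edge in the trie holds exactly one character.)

A leaf is a node with no children — equivalently, the end of a word that is not a proper prefix of any other stored word.
Those words: "077271371", "13092612732", "1556657", "25452302142", "26728734073", "28801642", "303180", "320333", "332920", "4031026", "4224901587", "469926", "50401081", "66545369", "7548", "7863958306", "78683", "81704858412", "8732281", "91734190"
Leaf count: 20

20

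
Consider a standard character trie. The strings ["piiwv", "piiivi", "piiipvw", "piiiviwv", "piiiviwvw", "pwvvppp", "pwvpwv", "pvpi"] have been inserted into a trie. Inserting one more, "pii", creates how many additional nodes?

"pii" is already a full path in the trie; only an end-marker is added.
No new nodes are needed: 0.

0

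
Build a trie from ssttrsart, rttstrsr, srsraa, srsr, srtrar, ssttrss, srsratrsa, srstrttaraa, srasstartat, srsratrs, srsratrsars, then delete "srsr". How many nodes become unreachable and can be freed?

After clearing the end-marker at "srsr", prune upward until reaching a node still needed by another word.
Every node on "srsr" is still needed (e.g. by "srsraa"), so nothing is freed.
Nodes removed: 0

0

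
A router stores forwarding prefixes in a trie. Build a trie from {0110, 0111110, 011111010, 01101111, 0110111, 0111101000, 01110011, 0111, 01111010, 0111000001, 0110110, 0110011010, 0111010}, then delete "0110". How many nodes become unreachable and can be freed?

Walk "0110" from the leaf back toward the root, removing each node that no remaining word uses.
Every node on "0110" is still needed (e.g. by "01101111"), so nothing is freed.
Nodes removed: 0

0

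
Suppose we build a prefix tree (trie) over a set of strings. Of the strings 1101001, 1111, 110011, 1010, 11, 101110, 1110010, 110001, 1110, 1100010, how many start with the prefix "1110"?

Walk to "1110"; the words in its subtree are exactly those with that prefix.
Matches: "1110", "1110010"
Count: 2

2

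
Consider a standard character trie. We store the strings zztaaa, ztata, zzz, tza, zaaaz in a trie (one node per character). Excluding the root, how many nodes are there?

Count nodes per top-level branch (shared prefixes stored once):
  't'-branch (tza): 3 nodes
  'z'-branch (zaaaz, ztata, zztaaa, zzz): 15 nodes
Sum: 18

18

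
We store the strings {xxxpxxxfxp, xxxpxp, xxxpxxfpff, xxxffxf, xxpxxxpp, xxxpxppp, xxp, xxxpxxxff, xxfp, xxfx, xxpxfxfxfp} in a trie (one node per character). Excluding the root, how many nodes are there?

Insert word by word; a character creates a node only if that edge doesn't already exist:
  "xxxpxxxfxp" → 10 new (x, x, x, p, x, x, x, f, x, p)
  "xxxpxp" → prefix "xxxpx" already present; 1 new (p)
  "xxxpxxfpff" → prefix "xxxpxx" already present; 4 new (f, p, f, f)
  "xxxffxf" → prefix "xxx" already present; 4 new (f, f, x, f)
  "xxpxxxpp" → prefix "xx" already present; 6 new (p, x, x, x, p, p)
  "xxxpxppp" → prefix "xxxpxp" already present; 2 new (p, p)
  "xxp" → prefix "xxp" already present; 0 new (none)
  "xxxpxxxff" → prefix "xxxpxxxf" already present; 1 new (f)
  "xxfp" → prefix "xx" already present; 2 new (f, p)
  "xxfx" → prefix "xxf" already present; 1 new (x)
  "xxpxfxfxfp" → prefix "xxpx" already present; 6 new (f, x, f, x, f, p)
Total nodes = 10 + 1 + 4 + 4 + 6 + 2 + 0 + 1 + 2 + 1 + 6 = 37

37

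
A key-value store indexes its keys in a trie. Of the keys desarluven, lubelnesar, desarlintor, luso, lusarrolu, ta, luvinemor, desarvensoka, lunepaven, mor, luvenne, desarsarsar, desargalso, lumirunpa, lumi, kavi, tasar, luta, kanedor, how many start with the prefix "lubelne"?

1

Filter for entries beginning with "lubelne":
Words under "lubelne": lubelnesar
Count: 1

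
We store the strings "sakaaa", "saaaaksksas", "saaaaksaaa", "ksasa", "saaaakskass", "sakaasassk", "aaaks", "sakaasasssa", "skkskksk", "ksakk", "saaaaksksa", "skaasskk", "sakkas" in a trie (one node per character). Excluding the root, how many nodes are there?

Count nodes per top-level branch (shared prefixes stored once):
  'a'-branch (aaaks): 5 nodes
  'k'-branch (ksakk, ksasa): 7 nodes
  's'-branch (saaaaksaaa, saaaakskass, saaaaksksa, saaaaksksas, sakaaa, sakaasassk, sakaasasssa, sakkas, skaasskk, skkskksk): 44 nodes
Sum: 56

56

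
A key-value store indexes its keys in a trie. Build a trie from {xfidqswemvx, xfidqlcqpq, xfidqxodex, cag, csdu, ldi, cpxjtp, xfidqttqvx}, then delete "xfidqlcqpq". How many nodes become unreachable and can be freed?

Walk "xfidqlcqpq" from the leaf back toward the root, removing each node that no remaining word uses.
The suffix "lcqpq" (5 nodes) is used only by "xfidqlcqpq"; the node for "xfidq" still has the child "s", so pruning stops there.
Nodes removed: 5

5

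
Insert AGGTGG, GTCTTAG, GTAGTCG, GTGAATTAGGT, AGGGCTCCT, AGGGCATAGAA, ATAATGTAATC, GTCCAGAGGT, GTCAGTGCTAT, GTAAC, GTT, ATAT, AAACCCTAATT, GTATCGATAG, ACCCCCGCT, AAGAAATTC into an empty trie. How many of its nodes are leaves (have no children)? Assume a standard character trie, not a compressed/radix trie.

16

A leaf is a node with no children — equivalently, the end of a word that is not a proper prefix of any other stored word.
Those words: "AAACCCTAATT", "AAGAAATTC", "ACCCCCGCT", "AGGGCATAGAA", "AGGGCTCCT", "AGGTGG", "ATAATGTAATC", "ATAT", "GTAAC", "GTAGTCG", "GTATCGATAG", "GTCAGTGCTAT", "GTCCAGAGGT", "GTCTTAG", "GTGAATTAGGT", "GTT"
Leaf count: 16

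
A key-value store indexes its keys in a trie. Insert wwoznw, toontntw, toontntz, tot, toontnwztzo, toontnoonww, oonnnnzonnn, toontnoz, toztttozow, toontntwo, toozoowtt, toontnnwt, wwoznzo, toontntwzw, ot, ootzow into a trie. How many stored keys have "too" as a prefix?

Filter for entries beginning with "too":
Words under "too": toontnnwt, toontnoonww, toontnoz, toontntw, toontntwo, toontntwzw, toontntz, toontnwztzo, toozoowtt
Count: 9

9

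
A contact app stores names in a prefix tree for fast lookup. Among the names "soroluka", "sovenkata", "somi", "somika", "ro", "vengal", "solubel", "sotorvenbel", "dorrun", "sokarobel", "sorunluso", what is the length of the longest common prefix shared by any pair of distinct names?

Equivalently: take the maximum, over all pairs, of their longest common prefix length.
e.g. "somi" and "somika" share the prefix "somi" of length 4; no pair shares a longer one.
Longest shared-prefix length: 4

4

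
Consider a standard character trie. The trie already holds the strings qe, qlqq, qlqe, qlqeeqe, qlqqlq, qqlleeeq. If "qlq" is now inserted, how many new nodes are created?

0

Every character of "qlq" already lies on an existing path (it is a prefix of some stored word).
No new nodes are needed: 0.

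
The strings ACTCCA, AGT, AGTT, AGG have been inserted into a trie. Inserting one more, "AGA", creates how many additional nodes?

The longest prefix of "AGA" already in the trie is "AG" (length 2).
Each of the 1 remaining characters creates one node.

1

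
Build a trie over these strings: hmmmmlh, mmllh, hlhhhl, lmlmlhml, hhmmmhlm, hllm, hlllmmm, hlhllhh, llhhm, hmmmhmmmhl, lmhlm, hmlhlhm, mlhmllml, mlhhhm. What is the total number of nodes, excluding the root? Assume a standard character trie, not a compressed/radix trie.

70

Trace insertions, counting only characters that open a new branch:
  "hmmmmlh" → 7 new (h, m, m, m, m, l, h)
  "mmllh" → 5 new (m, m, l, l, h)
  "hlhhhl" → prefix "h" already present; 5 new (l, h, h, h, l)
  "lmlmlhml" → 8 new (l, m, l, m, l, h, m, l)
  "hhmmmhlm" → prefix "h" already present; 7 new (h, m, m, m, h, l, m)
  "hllm" → prefix "hl" already present; 2 new (l, m)
  "hlllmmm" → prefix "hll" already present; 4 new (l, m, m, m)
  "hlhllhh" → prefix "hlh" already present; 4 new (l, l, h, h)
  "llhhm" → prefix "l" already present; 4 new (l, h, h, m)
  "hmmmhmmmhl" → prefix "hmmm" already present; 6 new (h, m, m, m, h, l)
  "lmhlm" → prefix "lm" already present; 3 new (h, l, m)
  "hmlhlhm" → prefix "hm" already present; 5 new (l, h, l, h, m)
  "mlhmllml" → prefix "m" already present; 7 new (l, h, m, l, l, m, l)
  "mlhhhm" → prefix "mlh" already present; 3 new (h, h, m)
Total nodes = 7 + 5 + 5 + 8 + 7 + 2 + 4 + 4 + 4 + 6 + 3 + 5 + 7 + 3 = 70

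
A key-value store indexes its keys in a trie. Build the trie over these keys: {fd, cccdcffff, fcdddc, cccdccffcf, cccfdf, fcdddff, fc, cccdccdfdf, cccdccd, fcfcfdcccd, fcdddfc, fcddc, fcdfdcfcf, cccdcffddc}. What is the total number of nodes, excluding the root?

For each word, the new-node count is its length minus the longest prefix already in the trie:
  "fd" → 2 new (f, d)
  "cccdcffff" → 9 new (c, c, c, d, c, f, f, f, f)
  "fcdddc" → prefix "f" already present; 5 new (c, d, d, d, c)
  "cccdccffcf" → prefix "cccdc" already present; 5 new (c, f, f, c, f)
  "cccfdf" → prefix "ccc" already present; 3 new (f, d, f)
  "fcdddff" → prefix "fcddd" already present; 2 new (f, f)
  "fc" → prefix "fc" already present; 0 new (none)
  "cccdccdfdf" → prefix "cccdcc" already present; 4 new (d, f, d, f)
  "cccdccd" → prefix "cccdccd" already present; 0 new (none)
  "fcfcfdcccd" → prefix "fc" already present; 8 new (f, c, f, d, c, c, c, d)
  "fcdddfc" → prefix "fcdddf" already present; 1 new (c)
  "fcddc" → prefix "fcdd" already present; 1 new (c)
  "fcdfdcfcf" → prefix "fcd" already present; 6 new (f, d, c, f, c, f)
  "cccdcffddc" → prefix "cccdcff" already present; 3 new (d, d, c)
Total nodes = 2 + 9 + 5 + 5 + 3 + 2 + 0 + 4 + 0 + 8 + 1 + 1 + 6 + 3 = 49

49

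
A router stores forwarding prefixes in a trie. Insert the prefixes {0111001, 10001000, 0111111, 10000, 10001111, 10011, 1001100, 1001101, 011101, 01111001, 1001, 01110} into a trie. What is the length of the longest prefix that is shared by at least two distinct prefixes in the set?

6

Equivalently: take the maximum, over all pairs, of their longest common prefix length.
"1001100" and "1001101" agree on "100110" (6 characters) before diverging; nothing deeper is shared.
Longest shared-prefix length: 6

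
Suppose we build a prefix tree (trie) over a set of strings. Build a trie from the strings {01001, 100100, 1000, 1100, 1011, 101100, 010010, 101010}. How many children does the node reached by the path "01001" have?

1

Follow the path "01001" to its node, then look at its outgoing edges.
Distinct next characters after "01001": 0.
That node has 1 child edge.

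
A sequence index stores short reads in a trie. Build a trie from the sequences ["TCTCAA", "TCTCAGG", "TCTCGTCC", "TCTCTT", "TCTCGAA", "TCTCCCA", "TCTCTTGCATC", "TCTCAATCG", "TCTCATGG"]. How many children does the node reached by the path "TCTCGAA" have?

Follow the path "TCTCGAA" to its node, then look at its outgoing edges.
No stored string extends past "TCTCGAA".
That node has 0 child edges.

0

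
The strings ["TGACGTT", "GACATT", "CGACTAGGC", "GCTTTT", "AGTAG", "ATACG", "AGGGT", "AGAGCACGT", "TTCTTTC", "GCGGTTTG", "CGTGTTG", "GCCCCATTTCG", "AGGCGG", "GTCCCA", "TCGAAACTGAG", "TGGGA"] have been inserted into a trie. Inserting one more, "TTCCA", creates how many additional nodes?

The longest prefix of "TTCCA" already in the trie is "TTC" (length 3).
So 5 − 3 = 2 new nodes.

2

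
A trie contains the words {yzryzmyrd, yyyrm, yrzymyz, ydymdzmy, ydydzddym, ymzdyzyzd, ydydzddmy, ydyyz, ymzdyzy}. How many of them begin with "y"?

9

Filter for entries beginning with "y":
Matches: "ydydzddmy", "ydydzddym", "ydymdzmy", "ydyyz", "ymzdyzy", "ymzdyzyzd", "yrzymyz", "yyyrm", "yzryzmyrd"
Count: 9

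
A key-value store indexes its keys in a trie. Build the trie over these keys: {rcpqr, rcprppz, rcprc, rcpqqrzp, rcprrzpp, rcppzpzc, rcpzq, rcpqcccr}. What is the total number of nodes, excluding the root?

Insert word by word; a character creates a node only if that edge doesn't already exist:
  "rcpqr" → 5 new (r, c, p, q, r)
  "rcprppz" → prefix "rcp" already present; 4 new (r, p, p, z)
  "rcprc" → prefix "rcpr" already present; 1 new (c)
  "rcpqqrzp" → prefix "rcpq" already present; 4 new (q, r, z, p)
  "rcprrzpp" → prefix "rcpr" already present; 4 new (r, z, p, p)
  "rcppzpzc" → prefix "rcp" already present; 5 new (p, z, p, z, c)
  "rcpzq" → prefix "rcp" already present; 2 new (z, q)
  "rcpqcccr" → prefix "rcpq" already present; 4 new (c, c, c, r)
Total nodes = 5 + 4 + 1 + 4 + 4 + 5 + 2 + 4 = 29

29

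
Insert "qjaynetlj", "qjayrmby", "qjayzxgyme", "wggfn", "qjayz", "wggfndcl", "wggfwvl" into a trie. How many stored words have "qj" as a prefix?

Walk to "qj"; the words in its subtree are exactly those with that prefix.
Matches: "qjaynetlj", "qjayrmby", "qjayz", "qjayzxgyme"
Count: 4

4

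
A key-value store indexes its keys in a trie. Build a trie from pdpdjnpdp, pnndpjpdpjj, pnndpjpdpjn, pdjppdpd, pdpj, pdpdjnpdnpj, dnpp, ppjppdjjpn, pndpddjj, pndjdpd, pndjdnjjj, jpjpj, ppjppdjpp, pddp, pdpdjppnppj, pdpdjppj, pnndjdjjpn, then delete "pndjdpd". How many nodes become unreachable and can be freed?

After clearing the end-marker at "pndjdpd", prune upward until reaching a node still needed by another word.
The suffix "pd" (2 nodes) is used only by "pndjdpd"; the node for "pndjd" still has the child "n", so pruning stops there.
Nodes removed: 2

2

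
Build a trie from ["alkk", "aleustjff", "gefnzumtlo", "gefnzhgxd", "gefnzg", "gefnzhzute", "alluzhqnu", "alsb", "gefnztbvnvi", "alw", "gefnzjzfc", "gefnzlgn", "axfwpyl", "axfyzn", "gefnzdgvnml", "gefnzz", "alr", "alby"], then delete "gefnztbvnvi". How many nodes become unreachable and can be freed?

A node on "gefnztbvnvi"'s path can go only if nothing else ends at it or branches off below it.
The suffix "tbvnvi" (6 nodes) is used only by "gefnztbvnvi"; the node for "gefnz" still has the child "u", so pruning stops there.
Nodes removed: 6

6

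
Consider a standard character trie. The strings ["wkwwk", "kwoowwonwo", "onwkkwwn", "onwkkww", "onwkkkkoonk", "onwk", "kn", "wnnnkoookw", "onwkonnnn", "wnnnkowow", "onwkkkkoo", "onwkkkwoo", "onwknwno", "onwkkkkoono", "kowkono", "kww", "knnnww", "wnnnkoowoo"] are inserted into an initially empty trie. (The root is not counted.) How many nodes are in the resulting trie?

Trace insertions, counting only characters that open a new branch:
  "wkwwk" → 5 new (w, k, w, w, k)
  "kwoowwonwo" → 10 new (k, w, o, o, w, w, o, n, w, o)
  "onwkkwwn" → 8 new (o, n, w, k, k, w, w, n)
  "onwkkww" → prefix "onwkkww" already present; 0 new (none)
  "onwkkkkoonk" → prefix "onwkk" already present; 6 new (k, k, o, o, n, k)
  "onwk" → prefix "onwk" already present; 0 new (none)
  "kn" → prefix "k" already present; 1 new (n)
  "wnnnkoookw" → prefix "w" already present; 9 new (n, n, n, k, o, o, o, k, w)
  "onwkonnnn" → prefix "onwk" already present; 5 new (o, n, n, n, n)
  "wnnnkowow" → prefix "wnnnko" already present; 3 new (w, o, w)
  "onwkkkkoo" → prefix "onwkkkkoo" already present; 0 new (none)
  "onwkkkwoo" → prefix "onwkkk" already present; 3 new (w, o, o)
  "onwknwno" → prefix "onwk" already present; 4 new (n, w, n, o)
  "onwkkkkoono" → prefix "onwkkkkoon" already present; 1 new (o)
  "kowkono" → prefix "k" already present; 6 new (o, w, k, o, n, o)
  "kww" → prefix "kw" already present; 1 new (w)
  "knnnww" → prefix "kn" already present; 4 new (n, n, w, w)
  "wnnnkoowoo" → prefix "wnnnkoo" already present; 3 new (w, o, o)
Total nodes = 5 + 10 + 8 + 0 + 6 + 0 + 1 + 9 + 5 + 3 + 0 + 3 + 4 + 1 + 6 + 1 + 4 + 3 = 69

69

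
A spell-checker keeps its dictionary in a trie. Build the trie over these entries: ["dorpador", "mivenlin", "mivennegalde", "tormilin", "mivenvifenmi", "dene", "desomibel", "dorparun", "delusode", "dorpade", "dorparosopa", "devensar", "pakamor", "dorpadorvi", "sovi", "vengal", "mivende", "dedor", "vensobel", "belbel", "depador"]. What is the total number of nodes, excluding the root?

109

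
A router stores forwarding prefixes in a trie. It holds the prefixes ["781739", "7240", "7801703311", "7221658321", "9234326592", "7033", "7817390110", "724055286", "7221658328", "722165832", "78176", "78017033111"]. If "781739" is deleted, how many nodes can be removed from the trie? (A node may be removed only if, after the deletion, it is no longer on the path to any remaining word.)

0

After clearing the end-marker at "781739", prune upward until reaching a node still needed by another word.
Every node on "781739" is still needed (e.g. by "7817390110"), so nothing is freed.
Nodes removed: 0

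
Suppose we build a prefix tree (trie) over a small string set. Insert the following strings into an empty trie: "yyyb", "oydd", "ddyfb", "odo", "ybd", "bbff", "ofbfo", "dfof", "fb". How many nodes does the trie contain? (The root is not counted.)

30

Count nodes per top-level branch (shared prefixes stored once):
  'b'-branch (bbff): 4 nodes
  'd'-branch (ddyfb, dfof): 8 nodes
  'f'-branch (fb): 2 nodes
  'o'-branch (odo, ofbfo, oydd): 10 nodes
  'y'-branch (ybd, yyyb): 6 nodes
Sum: 30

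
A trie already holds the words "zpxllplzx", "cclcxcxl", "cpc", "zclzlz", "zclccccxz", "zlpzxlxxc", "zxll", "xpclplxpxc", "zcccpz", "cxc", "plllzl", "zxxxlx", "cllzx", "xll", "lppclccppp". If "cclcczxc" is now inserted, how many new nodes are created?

"cclc" is already a path in the trie; the remaining "czxc" must be added.
So 8 − 4 = 4 new nodes.

4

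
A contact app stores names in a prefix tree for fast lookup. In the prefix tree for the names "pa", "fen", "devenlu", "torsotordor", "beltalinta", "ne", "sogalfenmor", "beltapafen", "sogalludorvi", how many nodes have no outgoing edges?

9

Leaves are exactly the stored words that no other stored word extends.
Those words: "beltalinta", "beltapafen", "devenlu", "fen", "ne", "pa", "sogalfenmor", "sogalludorvi", "torsotordor"
Leaf count: 9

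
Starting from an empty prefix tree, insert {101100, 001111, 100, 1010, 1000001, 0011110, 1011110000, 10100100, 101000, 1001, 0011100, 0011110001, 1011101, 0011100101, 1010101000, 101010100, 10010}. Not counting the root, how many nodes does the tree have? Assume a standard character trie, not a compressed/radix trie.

Trace insertions, counting only characters that open a new branch:
  "101100" → 6 new (1, 0, 1, 1, 0, 0)
  "001111" → 6 new (0, 0, 1, 1, 1, 1)
  "100" → prefix "10" already present; 1 new (0)
  "1010" → prefix "101" already present; 1 new (0)
  "1000001" → prefix "100" already present; 4 new (0, 0, 0, 1)
  "0011110" → prefix "001111" already present; 1 new (0)
  "1011110000" → prefix "1011" already present; 6 new (1, 1, 0, 0, 0, 0)
  "10100100" → prefix "1010" already present; 4 new (0, 1, 0, 0)
  "101000" → prefix "10100" already present; 1 new (0)
  "1001" → prefix "100" already present; 1 new (1)
  "0011100" → prefix "00111" already present; 2 new (0, 0)
  "0011110001" → prefix "0011110" already present; 3 new (0, 0, 1)
  "1011101" → prefix "10111" already present; 2 new (0, 1)
  "0011100101" → prefix "0011100" already present; 3 new (1, 0, 1)
  "1010101000" → prefix "1010" already present; 6 new (1, 0, 1, 0, 0, 0)
  "101010100" → prefix "101010100" already present; 0 new (none)
  "10010" → prefix "1001" already present; 1 new (0)
Total nodes = 6 + 6 + 1 + 1 + 4 + 1 + 6 + 4 + 1 + 1 + 2 + 3 + 2 + 3 + 6 + 0 + 1 = 48

48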